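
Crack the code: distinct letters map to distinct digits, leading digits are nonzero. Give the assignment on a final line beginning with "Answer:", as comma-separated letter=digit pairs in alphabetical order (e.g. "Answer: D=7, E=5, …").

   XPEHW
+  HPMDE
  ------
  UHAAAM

Step 1. [col 1: W + E ≡ M (mod 10)] column 1 (W + E ≡ M (mod 10), carry-in 0) doesn't pin W yet; pick W=7 and continue, so W=7.
Step 2. [col 1: W + E ≡ M (mod 10)] several values work for E in column 1 (W + E ≡ M (mod 10), carry-in 0); try E=8. So E=8.
Step 3. [col 1: W + E ≡ M (mod 10)] from column 1 (W=7, E=8, carry-in 0, digits 7,8 already taken and all letters distinct): M must equal 5. So M=5.
Step 4. [U] the sum has 6 digits but both addends have 5; that extra leading digit U is the final carry, namely 1, so U=1.
Step 5. [col 2: H + D ≡ A (mod 10)] column 2 (H + D ≡ A (mod 10), carry-in 1) doesn't pin D yet; pick D=0 and continue ⇒ D=0.
Step 6. [col 2: H + D ≡ A (mod 10)] H=2 is one option consistent with column 2 (H + D ≡ A (mod 10), carry-in 1) — take it, so H=2.
Step 7. [col 2: H + D ≡ A (mod 10)] column 2 reads H+D+carry(1)=A with H=2, D=0; with digits 0,1,2,5,7,8 already taken and all letters distinct, the only value for A is 3. So A=3.
Step 8. [col 4: P + P ≡ A (mod 10)] from column 4 (A=3, carry-in 1, digits 0,1,2,3,5,7,8 already taken and all letters distinct): P must equal 6, so P=6.
Step 9. [col 5: X + H ≡ H (mod 10)] column 5 reads X+H+carry(1)=H with H=2; with digits 0,1,2,3,5,6,7,8 already taken and all letters distinct, the only value for X is 9 ⇒ X=9.

Answer: A=3, D=0, E=8, H=2, M=5, P=6, U=1, W=7, X=9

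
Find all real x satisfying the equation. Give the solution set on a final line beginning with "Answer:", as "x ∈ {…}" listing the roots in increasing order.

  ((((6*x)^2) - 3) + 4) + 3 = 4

Step 1. [((((6*x)^2) - 3) + 4) + 3 = 4] the outer +3 inverts by subtracting 3. So sub: (((6*x)^2) - 3) + 4 = 1.
Step 2. [(((6*x)^2) - 3) + 4 = 1] subtract 4: x sits inside (… + 4). So sub: ((6*x)^2) - 3 = -3.
Step 3. [((6*x)^2) - 3 = -3] 3 comes off first (add 3), so sub: (6*x)^2 = 0.
Step 4. [(6*x)^2 = 0] √ both sides: 0 ≥ 0 gives two branches, so sqrt: 6*x = 0.
Step 5. [6*x = 0] divide by the outer 6, so div: x = 0.

Answer: x ∈ {0}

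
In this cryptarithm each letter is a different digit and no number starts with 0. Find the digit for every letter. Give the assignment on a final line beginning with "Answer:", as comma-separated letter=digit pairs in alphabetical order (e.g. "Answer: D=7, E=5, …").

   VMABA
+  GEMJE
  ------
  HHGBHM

Step 1. [H] H is the leading digit of a 6-digit sum of two 5-digit numbers; the final carry is exactly 1. So H=1.
Step 2. [col 1: A + E ≡ M (mod 10)] M=8 is one option consistent with column 1 (A + E ≡ M (mod 10), carry-in 0) — take it ⇒ M=8.
Step 3. [col 1: A + E ≡ M (mod 10)] E=5 is one option consistent with column 1 (A + E ≡ M (mod 10), carry-in 0) — take it. So E=5.
Step 4. [col 1: A + E ≡ M (mod 10)] column 1: given E=5, M=8, carry-in 0, and digits 1,5,8 already taken and all letters distinct, A+E≡M (mod 10) forces A=3 ⇒ A=3.
Step 5. [col 2: B + J ≡ H (mod 10)] J=9 is one option consistent with column 2 (B + J ≡ H (mod 10), carry-in 0) — take it. So J=9.
Step 6. [col 2: B + J ≡ H (mod 10)] in column 2 we have B+J≡H with carry-in 0; given J=9, H=1 and digits 1,3,5,8,9 already taken and all letters distinct, that pins B to 2 ⇒ B=2.
Step 7. [col 4: M + E ≡ G (mod 10)] column 4 reads M+E+carry(1)=G with M=8, E=5; with digits 1,2,3,5,8,9 already taken and all letters distinct, the only value for G is 4 ⇒ G=4.
Step 8. [col 5: V + G ≡ H (mod 10)] in column 5 we have V+G≡H with carry-in 1; given G=4, H=1 and digits 1,2,3,4,5,8,9 already taken and all letters distinct, that pins V to 6. So V=6.

Answer: A=3, B=2, E=5, G=4, H=1, J=9, M=8, V=6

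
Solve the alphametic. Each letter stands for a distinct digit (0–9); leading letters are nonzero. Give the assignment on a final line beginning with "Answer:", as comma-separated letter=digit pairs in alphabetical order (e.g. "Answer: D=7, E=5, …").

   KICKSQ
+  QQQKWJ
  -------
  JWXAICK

Step 1. [col 1: Q + J ≡ K (mod 10)] no forcing yet in column 1 (carry-in 0); Q=6 is free and consistent — try it. So Q=6.
Step 2. [col 1: Q + J ≡ K (mod 10)] no forcing yet in column 1 (carry-in 0); K=7 is free and consistent — try it. So K=7.
Step 3. [col 1: Q + J ≡ K (mod 10)] in column 1 we have Q+J≡K with carry-in 0; given Q=6, K=7 and digits 6,7 already taken and all letters distinct, that pins J to 1, so J=1.
Step 4. [col 2: S + W ≡ C (mod 10)] several values work for S in column 2 (S + W ≡ C (mod 10), carry-in 0); try S=9 ⇒ S=9.
Step 5. [col 2: S + W ≡ C (mod 10)] several values work for W in column 2 (S + W ≡ C (mod 10), carry-in 0); try W=4 ⇒ W=4.
Step 6. [col 2: S + W ≡ C (mod 10)] in column 2 we have S+W≡C with carry-in 0; given S=9, W=4 and digits 1,4,6,7,9 already taken and all letters distinct, that pins C to 3 ⇒ C=3.
Step 7. [col 3: K + K ≡ I (mod 10)] column 3: given K=7, carry-in 1, and digits 1,3,4,6,7,9 already taken and all letters distinct, K+K≡I (mod 10) forces I=5, so I=5.
Step 8. [col 4: C + Q ≡ A (mod 10)] in column 4 we have C+Q≡A with carry-in 1; given C=3, Q=6 and digits 1,3,4,5,6,7,9 already taken and all letters distinct, that pins A to 0. So A=0.
Step 9. [col 5: I + Q ≡ X (mod 10)] column 5: given I=5, Q=6, carry-in 1, and digits 0,1,3,4,5,6,7,9 already taken and all letters distinct, I+Q≡X (mod 10) forces X=2 ⇒ X=2.

Answer: A=0, C=3, I=5, J=1, K=7, Q=6, S=9, W=4, X=2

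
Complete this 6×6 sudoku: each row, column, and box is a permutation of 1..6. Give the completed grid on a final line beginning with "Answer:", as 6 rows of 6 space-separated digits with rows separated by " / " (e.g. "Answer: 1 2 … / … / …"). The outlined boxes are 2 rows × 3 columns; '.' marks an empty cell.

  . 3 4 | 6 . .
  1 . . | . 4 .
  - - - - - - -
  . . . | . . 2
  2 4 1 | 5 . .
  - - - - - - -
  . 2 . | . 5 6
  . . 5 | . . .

Step 1. [r5c4∈{1,3,4}] 1 has one home in row 5: r5c4. So r5c4=1.
Step 2. [r4c6∈{3}] nothing but 3 survives at r4c6, so r4c6=3.
Step 3. [r1c5∈{1,2}] row 1 places 2 nowhere but r1c5 ⇒ r1c5=2.
Step 4. [r5c3∈{3}] r5c3 has the single candidate 3 ⇒ r5c3=3.
Step 5. [r3c3∈{6}] only 6 remains possible at r3c3. So r3c3=6.
Step 6. [r1c1∈{5}] only 5 remains possible at r1c1. So r1c1=5.
Step 7. [r6c6∈{4}] only 4 remains possible at r6c6, so r6c6=4.
Step 8. [r2c4∈{3}] r2c4's peers cover all but 3 ⇒ r2c4=3.
Step 9. [r6c1∈{6}] nothing but 6 survives at r6c1 ⇒ r6c1=6.
Step 10. [r3c4∈{4}] nothing but 4 survives at r3c4 ⇒ r3c4=4.
Step 11. [r5c1∈{4}] nothing but 4 survives at r5c1, so r5c1=4.
Step 12. [r2c6∈{5}] r2c6 is down to just 5. So r2c6=5.
Step 13. [r3c1∈{3}] only 3 remains possible at r3c1, so r3c1=3.
Step 14. [r4c5∈{6}] r4c5's peers cover all but 6. So r4c5=6.
Step 15. [r2c3∈{2}] only 2 remains possible at r2c3, so r2c3=2.
Step 16. [r3c5∈{1}] only 1 remains possible at r3c5, so r3c5=1.
Step 17. [r3c2∈{5}] r3c2's peers cover all but 5, so r3c2=5.
Step 18. [r2c2∈{6}] nothing but 6 survives at r2c2, so r2c2=6.
Step 19. [r1c6∈{1}] r1c6's peers cover all but 1. So r1c6=1.
Step 20. [r6c4∈{2}] r6c4 is down to just 2 ⇒ r6c4=2.
Step 21. [r6c2∈{1}] r6c2 is down to just 1, so r6c2=1.
Step 22. [r6c5∈{3}] r6c5 is down to just 3. So r6c5=3.

Answer: 5 3 4 6 2 1 / 1 6 2 3 4 5 / 3 5 6 4 1 2 / 2 4 1 5 6 3 / 4 2 3 1 5 6 / 6 1 5 2 3 4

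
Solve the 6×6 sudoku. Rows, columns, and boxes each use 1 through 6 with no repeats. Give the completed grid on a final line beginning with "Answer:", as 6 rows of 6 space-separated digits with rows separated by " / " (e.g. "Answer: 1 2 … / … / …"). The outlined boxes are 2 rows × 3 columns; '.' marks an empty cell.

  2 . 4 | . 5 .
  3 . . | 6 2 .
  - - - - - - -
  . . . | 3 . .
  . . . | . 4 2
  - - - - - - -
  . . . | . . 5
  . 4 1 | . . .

Step 1. [r5c1∈{6}] r5c1 has the single candidate 6. So r5c1=6.
Step 2. [r1c4∈{1}] r1c4 has the single candidate 1. So r1c4=1.
Step 3. [r3c6∈{1,6}] across col 6, 1 lands solely at r3c6, so r3c6=1.
Step 4. [r3c5∈{6}] only 6 remains possible at r3c5. So r3c5=6.
Step 5. [r4c3∈{3,5,6}] r4c3 is the only open cell in col 3 admitting 6 ⇒ r4c3=6.
Step 6. [r4c2∈{1,3,5}] row 4 places 3 nowhere but r4c2. So r4c2=3.
Step 7. [r5c2∈{2}] r5c2's peers cover all but 2 ⇒ r5c2=2.
Step 8. [r3c2∈{5}] r3c2 has the single candidate 5. So r3c2=5.
Step 9. [r6c5∈{3}] nothing but 3 survives at r6c5. So r6c5=3.
Step 10. [r4c4∈{5}] nothing but 5 survives at r4c4, so r4c4=5.
Step 11. [r6c6∈{6}] nothing but 6 survives at r6c6, so r6c6=6.
Step 12. [r5c4∈{4}] r5c4 is down to just 4, so r5c4=4.
Step 13. [r3c1∈{4}] r3c1's peers cover all but 4, so r3c1=4.
Step 14. [r2c6∈{4}] only 4 remains possible at r2c6 ⇒ r2c6=4.
Step 15. [r2c2∈{1}] nothing but 1 survives at r2c2, so r2c2=1.
Step 16. [r6c4∈{2}] r6c4's peers cover all but 2, so r6c4=2.
Step 17. [r6c1∈{5}] nothing but 5 survives at r6c1, so r6c1=5.
Step 18. [r3c3∈{2}] r3c3's peers cover all but 2 ⇒ r3c3=2.
Step 19. [r1c6∈{3}] r1c6's peers cover all but 3. So r1c6=3.
Step 20. [r2c3∈{5}] r2c3 is down to just 5 ⇒ r2c3=5.
Step 21. [r5c3∈{3}] nothing but 3 survives at r5c3 ⇒ r5c3=3.
Step 22. [r1c2∈{6}] r1c2 has the single candidate 6. So r1c2=6.
Step 23. [r4c1∈{1}] only 1 remains possible at r4c1, so r4c1=1.
Step 24. [r5c5∈{1}] r5c5 is down to just 1. So r5c5=1.

Answer: 2 6 4 1 5 3 / 3 1 5 6 2 4 / 4 5 2 3 6 1 / 1 3 6 5 4 2 / 6 2 3 4 1 5 / 5 4 1 2 3 6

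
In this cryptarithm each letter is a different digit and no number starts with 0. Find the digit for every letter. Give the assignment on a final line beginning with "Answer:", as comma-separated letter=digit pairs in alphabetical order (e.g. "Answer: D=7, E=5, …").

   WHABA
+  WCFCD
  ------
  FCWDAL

Step 1. [col 1: A + D ≡ L (mod 10)] column 1 (A + D ≡ L (mod 10), carry-in 0) doesn't pin L yet; pick L=7 and continue, so L=7.
Step 2. [col 1: A + D ≡ L (mod 10)] D=9 is one option consistent with column 1 (A + D ≡ L (mod 10), carry-in 0) — take it. So D=9.
Step 3. [F] F is the leading digit of a 6-digit sum of two 5-digit numbers; the final carry is exactly 1. So F=1.
Step 4. [col 1: A + D ≡ L (mod 10)] in column 1 we have A+D≡L with carry-in 0; given D=9, L=7 and digits 1,7,9 already taken and all letters distinct, that pins A to 8 ⇒ A=8.
Step 5. [col 2: B + C ≡ A (mod 10)] column 2 (B + C ≡ A (mod 10), carry-in 1) doesn't pin C yet; pick C=2 and continue, so C=2.
Step 6. [col 2: B + C ≡ A (mod 10)] in column 2 we have B+C≡A with carry-in 1; given C=2, A=8 and digits 1,2,7,8,9 already taken and all letters distinct, that pins B to 5, so B=5.
Step 7. [col 4: H + C ≡ W (mod 10)] column 4 reads H+C+carry(0)=W with C=2; with digits 1,2,5,7,8,9 already taken and all letters distinct, the only value for H is 4. So H=4.
Step 8. [col 4: H + C ≡ W (mod 10)] in column 4 we have H+C≡W with carry-in 0; given H=4, C=2 and digits 1,2,4,5,7,8,9 already taken and all letters distinct, that pins W to 6 ⇒ W=6.

Answer: A=8, B=5, C=2, D=9, F=1, H=4, L=7, W=6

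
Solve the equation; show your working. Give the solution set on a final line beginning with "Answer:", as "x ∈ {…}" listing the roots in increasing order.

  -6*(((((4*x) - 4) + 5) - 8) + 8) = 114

Step 1. [-6*(((((4*x) - 4) + 5) - 8) + 8) = 114] leading coefficient -6: divide by -6. So div: ((((4*x) - 4) + 5) - 8) + 8 = -19.
Step 2. [((((4*x) - 4) + 5) - 8) + 8 = -19] peel the +8: subtract 8 from each side. So sub: (((4*x) - 4) + 5) - 8 = -27.
Step 3. [(((4*x) - 4) + 5) - 8 = -27] the outer -8 inverts by adding 8. So sub: ((4*x) - 4) + 5 = -19.
Step 4. [((4*x) - 4) + 5 = -19] +5 is outermost — subtract 5 both sides, so sub: (4*x) - 4 = -24.
Step 5. [(4*x) - 4 = -24] 4 divides every term; factor it out, so factor: x - 1 = -6.
Step 6. [x - 1 = -6] the outer -1 inverts by adding 1. So sub: x = -5.

Answer: x ∈ {-5}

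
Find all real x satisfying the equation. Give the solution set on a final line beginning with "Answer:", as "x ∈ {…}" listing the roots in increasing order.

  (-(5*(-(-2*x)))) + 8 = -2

Step 1. [(-(5*(-(-2*x)))) + 8 = -2] +8 is outermost — subtract 8 both sides. So sub: -(5*(-(-2*x))) = -10.
Step 2. [-(5*(-(-2*x))) = -10] flip signs both sides, so neg: 5*(-(-2*x)) = 10.
Step 3. [5*(-(-2*x)) = 10] LHS = 5·(…); ÷5 both sides, so div: -(-2*x) = 2.
Step 4. [-(-2*x) = 2] LHS negated; negate both sides, so neg: -2*x = -2.
Step 5. [-2*x = -2] divide by the outer -2. So div: x = 1.

Answer: x ∈ {1}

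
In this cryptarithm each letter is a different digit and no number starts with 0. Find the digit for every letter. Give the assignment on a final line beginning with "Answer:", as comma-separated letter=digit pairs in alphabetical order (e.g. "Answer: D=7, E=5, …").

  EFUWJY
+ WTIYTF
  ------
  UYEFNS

Step 1. [col 1: Y + F ≡ S (mod 10)] column 1 (Y + F ≡ S (mod 10), carry-in 0) doesn't pin Y yet; pick Y=8 and continue, so Y=8.
Step 2. [col 1: Y + F ≡ S (mod 10)] F=1 is one option consistent with column 1 (Y + F ≡ S (mod 10), carry-in 0) — take it ⇒ F=1.
Step 3. [col 1: Y + F ≡ S (mod 10)] in column 1 we have Y+F≡S with carry-in 0; given Y=8, F=1 and digits 1,8 already taken and all letters distinct, that pins S to 9 ⇒ S=9.
Step 4. [col 2: J + T ≡ N (mod 10)] several values work for T in column 2 (J + T ≡ N (mod 10), carry-in 0); try T=6, so T=6.
Step 5. [col 2: J + T ≡ N (mod 10)] J=4 is one option consistent with column 2 (J + T ≡ N (mod 10), carry-in 0) — take it. So J=4.
Step 6. [col 2: J + T ≡ N (mod 10)] column 2 reads J+T+carry(0)=N with J=4, T=6; with digits 1,4,6,8,9 already taken and all letters distinct, the only value for N is 0, so N=0.
Step 7. [col 3: W + Y ≡ F (mod 10)] column 3 reads W+Y+carry(1)=F with Y=8, F=1; with digits 0,1,4,6,8,9 already taken and all letters distinct, the only value for W is 2 ⇒ W=2.
Step 8. [col 4: U + I ≡ E (mod 10)] column 4: given nothing yet, carry-in 1, and digits 0,1,2,4,6,8,9 already taken and all letters distinct, U+I≡E (mod 10) forces E=3. So E=3.
Step 9. [col 4: U + I ≡ E (mod 10)] column 4 (U + I ≡ E (mod 10), carry-in 1) doesn't pin I yet; pick I=7 and continue, so I=7.
Step 10. [col 4: U + I ≡ E (mod 10)] from column 4 (I=7, E=3, carry-in 1, digits 0,1,2,3,4,6,7,8,9 already taken and all letters distinct): U must equal 5, so U=5.

Answer: E=3, F=1, I=7, J=4, N=0, S=9, T=6, U=5, W=2, Y=8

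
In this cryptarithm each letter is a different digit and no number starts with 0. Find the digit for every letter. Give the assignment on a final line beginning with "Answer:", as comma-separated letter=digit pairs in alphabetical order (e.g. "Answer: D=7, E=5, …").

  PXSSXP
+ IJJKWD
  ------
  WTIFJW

Step 1. [col 1: P + D ≡ W (mod 10)] no forcing yet in column 1 (carry-in 0); D=5 is free and consistent — try it. So D=5.
Step 2. [col 1: P + D ≡ W (mod 10)] P=2 is one option consistent with column 1 (P + D ≡ W (mod 10), carry-in 0) — take it, so P=2.
Step 3. [col 1: P + D ≡ W (mod 10)] from column 1 (P=2, D=5, carry-in 0, digits 2,5 already taken and all letters distinct): W must equal 7 ⇒ W=7.
Step 4. [col 2: X + W ≡ J (mod 10)] column 2 (X + W ≡ J (mod 10), carry-in 0) doesn't pin X yet; pick X=1 and continue. So X=1.
Step 5. [col 2: X + W ≡ J (mod 10)] column 2 reads X+W+carry(0)=J with X=1, W=7; with digits 1,2,5,7 already taken and all letters distinct, the only value for J is 8, so J=8.
Step 6. [col 3: S + K ≡ F (mod 10)] column 3 (S + K ≡ F (mod 10), carry-in 0) doesn't pin F yet; pick F=9 and continue. So F=9.
Step 7. [col 3: S + K ≡ F (mod 10)] several values work for S in column 3 (S + K ≡ F (mod 10), carry-in 0); try S=6 ⇒ S=6.
Step 8. [col 3: S + K ≡ F (mod 10)] column 3: given S=6, F=9, carry-in 0, and digits 1,2,5,6,7,8,9 already taken and all letters distinct, S+K≡F (mod 10) forces K=3. So K=3.
Step 9. [col 4: S + J ≡ I (mod 10)] column 4: given S=6, J=8, carry-in 0, and digits 1,2,3,5,6,7,8,9 already taken and all letters distinct, S+J≡I (mod 10) forces I=4, so I=4.
Step 10. [col 5: X + J ≡ T (mod 10)] column 5: given X=1, J=8, carry-in 1, and digits 1,2,3,4,5,6,7,8,9 already taken and all letters distinct, X+J≡T (mod 10) forces T=0. So T=0.

Answer: D=5, F=9, I=4, J=8, K=3, P=2, S=6, T=0, W=7, X=1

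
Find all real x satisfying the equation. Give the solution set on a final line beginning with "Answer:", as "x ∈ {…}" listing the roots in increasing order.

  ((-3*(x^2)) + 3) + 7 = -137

Step 1. [((-3*(x^2)) + 3) + 7 = -137] the outer +7 inverts by subtracting 7, so sub: (-3*(x^2)) + 3 = -144.
Step 2. [(-3*(x^2)) + 3 = -144] the outer +3 inverts by subtracting 3. So sub: -3*(x^2) = -147.
Step 3. [-3*(x^2) = -147] LHS = -3·(…); ÷-3 both sides. So div: x^2 = 49.
Step 4. [x^2 = 49] LHS squared, RHS 49 ≥ 0: apply √ (±). So sqrt: x = 7 or -7.

Answer: x ∈ {-7, 7}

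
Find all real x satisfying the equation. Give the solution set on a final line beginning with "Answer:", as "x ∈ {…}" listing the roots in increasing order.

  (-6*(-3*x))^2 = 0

Step 1. [(-6*(-3*x))^2 = 0] LHS squared, RHS 0 ≥ 0: apply √ (±). So sqrt: -6*(-3*x) = 0.
Step 2. [-6*(-3*x) = 0] LHS = -6·(…); ÷-6 both sides ⇒ div: -3*x = 0.
Step 3. [-3*x = 0] divide by the outer -3, so div: x = 0.

Answer: x ∈ {0}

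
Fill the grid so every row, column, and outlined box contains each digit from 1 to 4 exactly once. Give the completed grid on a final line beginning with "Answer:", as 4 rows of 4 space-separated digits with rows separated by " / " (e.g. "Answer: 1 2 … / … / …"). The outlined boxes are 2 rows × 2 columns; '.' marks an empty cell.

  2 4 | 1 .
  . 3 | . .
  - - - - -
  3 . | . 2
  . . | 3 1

Step 1. [r2c4∈{4}] r2c4 has the single candidate 4, so r2c4=4.
Step 2. [r3c2∈{1}] nothing but 1 survives at r3c2, so r3c2=1.
Step 3. [r4c1∈{4}] only 4 remains possible at r4c1 ⇒ r4c1=4.
Step 4. [r1c4∈{3}] r1c4's peers cover all but 3, so r1c4=3.
Step 5. [r4c2∈{2}] nothing but 2 survives at r4c2, so r4c2=2.
Step 6. [r2c1∈{1}] r2c1's peers cover all but 1. So r2c1=1.
Step 7. [r2c3∈{2}] r2c3 is down to just 2 ⇒ r2c3=2.
Step 8. [r3c3∈{4}] only 4 remains possible at r3c3 ⇒ r3c3=4.

Answer: 2 4 1 3 / 1 3 2 4 / 3 1 4 2 / 4 2 3 1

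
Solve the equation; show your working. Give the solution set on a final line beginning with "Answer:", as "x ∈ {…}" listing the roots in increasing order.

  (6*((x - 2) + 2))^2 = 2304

Step 1. [(6*((x - 2) + 2))^2 = 2304] 2304 ≥ 0, LHS is (·)² — take ±√. So sqrt: 6*((x - 2) + 2) = 48 or -48.
Step 2. [6*((x - 2) + 2) = 48 or -48] divide by the outer 6, so div: (x - 2) + 2 = 8 or -8.
Step 3. [(x - 2) + 2 = 8 or -8] 2 comes off first (subtract 2) ⇒ sub: x - 2 = 6 or -10.
Step 4. [x - 2 = 6 or -10] -2 is outermost — add 2 both sides, so sub: x = 8 or -8.

Answer: x ∈ {-8, 8}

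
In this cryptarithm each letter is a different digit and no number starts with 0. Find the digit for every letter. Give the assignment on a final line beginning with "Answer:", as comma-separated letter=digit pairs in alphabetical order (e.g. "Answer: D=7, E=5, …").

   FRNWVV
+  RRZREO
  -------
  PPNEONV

Step 1. [col 1: V + O ≡ V (mod 10)] column 1: given nothing yet, carry-in 0, and all letters distinct, none taken yet, V+O≡V (mod 10) forces O=0. So O=0.
Step 2. [col 1: V + O ≡ V (mod 10)] several values work for V in column 1 (V + O ≡ V (mod 10), carry-in 0); try V=6, so V=6.
Step 3. [col 2: V + E ≡ N (mod 10)] column 2 (V + E ≡ N (mod 10), carry-in 0) doesn't pin N yet; pick N=4 and continue ⇒ N=4.
Step 4. [P] adding two 6-digit numbers gives at most 6+1 digits, and here it does — P is that final carry and must be 1, so P=1.
Step 5. [col 2: V + E ≡ N (mod 10)] from column 2 (V=6, N=4, carry-in 0, digits 0,1,4,6 already taken and all letters distinct): E must equal 8. So E=8.
Step 6. [col 3: W + R ≡ O (mod 10)] no forcing yet in column 3 (carry-in 1); W=7 is free and consistent — try it ⇒ W=7.
Step 7. [col 3: W + R ≡ O (mod 10)] column 3 reads W+R+carry(1)=O with W=7, O=0; with digits 0,1,4,6,7,8 already taken and all letters distinct, the only value for R is 2 ⇒ R=2.
Step 8. [col 4: N + Z ≡ E (mod 10)] column 4 reads N+Z+carry(1)=E with N=4, E=8; with digits 0,1,2,4,6,7,8 already taken and all letters distinct, the only value for Z is 3, so Z=3.
Step 9. [col 6: F + R ≡ P (mod 10)] from column 6 (R=2, P=1, carry-in 0, digits 0,1,2,3,4,6,7,8 already taken and all letters distinct): F must equal 9 ⇒ F=9.

Answer: E=8, F=9, N=4, O=0, P=1, R=2, V=6, W=7, Z=3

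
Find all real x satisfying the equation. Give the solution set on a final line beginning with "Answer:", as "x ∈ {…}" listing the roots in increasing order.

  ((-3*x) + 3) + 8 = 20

Step 1. [((-3*x) + 3) + 8 = 20] +8 is outermost — subtract 8 both sides. So sub: (-3*x) + 3 = 12.
Step 2. [(-3*x) + 3 = 12] subtract 3: x sits inside (… + 3), so sub: -3*x = 9.
Step 3. [-3*x = 9] LHS = -3·(…); ÷-3 both sides ⇒ div: x = -3.

Answer: x ∈ {-3}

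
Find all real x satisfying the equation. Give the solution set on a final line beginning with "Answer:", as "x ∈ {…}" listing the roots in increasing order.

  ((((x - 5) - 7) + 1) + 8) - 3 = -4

Step 1. [((((x - 5) - 7) + 1) + 8) - 3 = -4] the outer -3 inverts by adding 3 ⇒ sub: (((x - 5) - 7) + 1) + 8 = -1.
Step 2. [(((x - 5) - 7) + 1) + 8 = -1] the outer +8 inverts by subtracting 8 ⇒ sub: ((x - 5) - 7) + 1 = -9.
Step 3. [((x - 5) - 7) + 1 = -9] subtract 1: x sits inside (… + 1) ⇒ sub: (x - 5) - 7 = -10.
Step 4. [(x - 5) - 7 = -10] -7 is outermost — add 7 both sides ⇒ sub: x - 5 = -3.
Step 5. [x - 5 = -3] 5 comes off first (add 5) ⇒ sub: x = 2.

Answer: x ∈ {2}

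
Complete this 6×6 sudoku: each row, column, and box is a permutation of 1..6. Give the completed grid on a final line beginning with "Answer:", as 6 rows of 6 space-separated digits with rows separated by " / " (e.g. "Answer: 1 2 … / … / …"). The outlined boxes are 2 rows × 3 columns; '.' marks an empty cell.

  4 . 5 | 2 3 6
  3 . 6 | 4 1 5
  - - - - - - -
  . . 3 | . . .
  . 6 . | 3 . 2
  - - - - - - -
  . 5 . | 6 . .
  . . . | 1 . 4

Step 1. [r6c3∈{2}] r6c3 has the single candidate 2, so r6c3=2.
Step 2. [r3c2∈{1,2,4}] col 2 places 4 nowhere but r3c2. So r3c2=4.
Step 3. [r4c3∈{1}] nothing but 1 survives at r4c3, so r4c3=1.
Step 4. [r3c4∈{5}] nothing but 5 survives at r3c4, so r3c4=5.
Step 5. [r1c2∈{1}] r1c2's peers cover all but 1 ⇒ r1c2=1.
Step 6. [r6c1∈{6}] only 6 remains possible at r6c1. So r6c1=6.
Step 7. [r5c6∈{3}] nothing but 3 survives at r5c6. So r5c6=3.
Step 8. [r3c5∈{6}] r3c5 is down to just 6 ⇒ r3c5=6.
Step 9. [r5c5∈{2}] r5c5 is down to just 2, so r5c5=2.
Step 10. [r5c1∈{1}] r5c1 has the single candidate 1. So r5c1=1.
Step 11. [r4c5∈{4}] only 4 remains possible at r4c5 ⇒ r4c5=4.
Step 12. [r3c6∈{1}] r3c6's peers cover all but 1, so r3c6=1.
Step 13. [r2c2∈{2}] r2c2's peers cover all but 2. So r2c2=2.
Step 14. [r3c1∈{2}] nothing but 2 survives at r3c1. So r3c1=2.
Step 15. [r6c2∈{3}] only 3 remains possible at r6c2, so r6c2=3.
Step 16. [r4c1∈{5}] only 5 remains possible at r4c1, so r4c1=5.
Step 17. [r6c5∈{5}] r6c5's peers cover all but 5 ⇒ r6c5=5.
Step 18. [r5c3∈{4}] r5c3 is down to just 4, so r5c3=4.

Answer: 4 1 5 2 3 6 / 3 2 6 4 1 5 / 2 4 3 5 6 1 / 5 6 1 3 4 2 / 1 5 4 6 2 3 / 6 3 2 1 5 4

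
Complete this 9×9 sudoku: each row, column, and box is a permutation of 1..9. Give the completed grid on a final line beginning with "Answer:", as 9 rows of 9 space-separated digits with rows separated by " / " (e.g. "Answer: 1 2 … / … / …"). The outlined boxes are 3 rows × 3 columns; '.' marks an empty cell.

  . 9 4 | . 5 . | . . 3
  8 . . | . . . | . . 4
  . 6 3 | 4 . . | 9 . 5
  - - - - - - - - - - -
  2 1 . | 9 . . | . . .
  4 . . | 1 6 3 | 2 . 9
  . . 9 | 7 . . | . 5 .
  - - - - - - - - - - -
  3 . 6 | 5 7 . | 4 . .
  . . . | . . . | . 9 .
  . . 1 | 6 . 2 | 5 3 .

Step 1. [r4c8∈{4,6,7,8}] across col 8, 4 lands solely at r4c8 ⇒ r4c8=4.
Step 2. [r4c5∈{8}] r4c5's peers cover all but 8, so r4c5=8.
Step 3. [r7c6∈{1,8,9}] 9 has one home in row 7: r7c6, so r7c6=9.
Step 4. [r9c5∈{4}] nothing but 4 survives at r9c5. So r9c5=4.
Step 5. [r8c2∈{2,4,5,7,8}] in row 8, 4 fits only at r8c2. So r8c2=4.
Step 6. [r2c5∈{1,2,3,9}] row 2 places 9 nowhere but r2c5 ⇒ r2c5=9.
Step 7. [r4c7∈{3,6,7}] row 4 places 3 nowhere but r4c7 ⇒ r4c7=3.
Step 8. [r4c9∈{6,7}] row 4 places 6 nowhere but r4c9, so r4c9=6.
Step 9. [r5c8∈{7,8}] r5c8 is the only open cell in box 6 admitting 7. So r5c8=7.
Step 10. [r8c7∈{1,6,7,8}] row 8 places 6 nowhere but r8c7, so r8c7=6.
Step 11. [r4c3∈{5,7}] in row 4, 7 fits only at r4c3. So r4c3=7.
Step 12. [r2c4∈{2,3}] 3 has one home in row 2: r2c4, so r2c4=3.
Step 13. [r8c4∈{8}] r8c4 has the single candidate 8. So r8c4=8.
Step 14. [r8c6∈{1}] r8c6 has the single candidate 1. So r8c6=1.
Step 15. [r3c5∈{1,2}] 1 has one home in col 5: r3c5. So r3c5=1.
Step 16. [r3c1∈{7}] r3c1's peers cover all but 7 ⇒ r3c1=7.
Step 17. [r3c8∈{2,8}] row 3 places 2 nowhere but r3c8, so r3c8=2.
Step 18. [r5c3∈{5,8}] in col 3, 8 fits only at r5c3. So r5c3=8.
Step 19. [r8c9∈{2,7}] r8c9 is the only open cell in row 8 admitting 7, so r8c9=7.
Step 20. [r9c9∈{8}] nothing but 8 survives at r9c9 ⇒ r9c9=8.
Step 21. [r1c8∈{1,6,8}] 8 has one home in col 8: r1c8 ⇒ r1c8=8.
Step 22. [r8c3∈{2,5}] in row 8, 2 fits only at r8c3 ⇒ r8c3=2.
Step 23. [r2c8∈{1,6}] col 8 places 6 nowhere but r2c8, so r2c8=6.
Step 24. [r2c7∈{1,7}] r2c7 is the only open cell in row 2 admitting 1. So r2c7=1.
Step 25. [r2c6∈{7}] r2c6 has the single candidate 7 ⇒ r2c6=7.
Step 26. [r2c2∈{2,5}] r2c2 is the only open cell in row 2 admitting 2. So r2c2=2.
Step 27. [r7c9∈{1,2}] 2 has one home in row 7: r7c9 ⇒ r7c9=2.
Step 28. [r7c2∈{8}] only 8 remains possible at r7c2 ⇒ r7c2=8.
Step 29. [r6c6∈{4}] r6c6's peers cover all but 4 ⇒ r6c6=4.
Step 30. [r1c6∈{6}] r1c6 is down to just 6 ⇒ r1c6=6.
Step 31. [r5c2∈{5}] nothing but 5 survives at r5c2, so r5c2=5.
Step 32. [r2c3∈{5}] r2c3 has the single candidate 5, so r2c3=5.
Step 33. [r6c5∈{2}] nothing but 2 survives at r6c5, so r6c5=2.
Step 34. [r8c5∈{3}] r8c5 is down to just 3, so r8c5=3.
Step 35. [r1c7∈{7}] r1c7 has the single candidate 7. So r1c7=7.
Step 36. [r9c2∈{7}] only 7 remains possible at r9c2, so r9c2=7.
Step 37. [r8c1∈{5}] r8c1's peers cover all but 5, so r8c1=5.
Step 38. [r6c1∈{6}] r6c1 has the single candidate 6 ⇒ r6c1=6.
Step 39. [r6c7∈{8}] nothing but 8 survives at r6c7, so r6c7=8.
Step 40. [r9c1∈{9}] only 9 remains possible at r9c1, so r9c1=9.
Step 41. [r1c1∈{1}] r1c1's peers cover all but 1 ⇒ r1c1=1.
Step 42. [r6c9∈{1}] r6c9 has the single candidate 1 ⇒ r6c9=1.
Step 43. [r4c6∈{5}] r4c6's peers cover all but 5. So r4c6=5.
Step 44. [r1c4∈{2}] r1c4's peers cover all but 2 ⇒ r1c4=2.
Step 45. [r7c8∈{1}] r7c8's peers cover all but 1. So r7c8=1.
Step 46. [r3c6∈{8}] nothing but 8 survives at r3c6. So r3c6=8.
Step 47. [r6c2∈{3}] r6c2's peers cover all but 3. So r6c2=3.

Answer: 1 9 4 2 5 6 7 8 3 / 8 2 5 3 9 7 1 6 4 / 7 6 3 4 1 8 9 2 5 / 2 1 7 9 8 5 3 4 6 / 4 5 8 1 6 3 2 7 9 / 6 3 9 7 2 4 8 5 1 / 3 8 6 5 7 9 4 1 2 / 5 4 2 8 3 1 6 9 7 / 9 7 1 6 4 2 5 3 8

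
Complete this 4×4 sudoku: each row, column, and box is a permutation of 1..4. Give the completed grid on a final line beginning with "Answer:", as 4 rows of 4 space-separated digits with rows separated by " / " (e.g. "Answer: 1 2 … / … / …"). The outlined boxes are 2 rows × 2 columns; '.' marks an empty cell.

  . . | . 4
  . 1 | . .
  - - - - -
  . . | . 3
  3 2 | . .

Step 1. [r3c3∈{1,2,4}] across row 3, 2 lands solely at r3c3 ⇒ r3c3=2.
Step 2. [r1c3∈{1,3}] r1c3 is the only open cell in row 1 admitting 1. So r1c3=1.
Step 3. [r2c1∈{2,4}] in row 2, 4 fits only at r2c1, so r2c1=4.
Step 4. [r3c2∈{4}] r3c2's peers cover all but 4. So r3c2=4.
Step 5. [r1c1∈{2}] nothing but 2 survives at r1c1 ⇒ r1c1=2.
Step 6. [r2c4∈{2}] nothing but 2 survives at r2c4. So r2c4=2.
Step 7. [r3c1∈{1}] nothing but 1 survives at r3c1, so r3c1=1.
Step 8. [r4c3∈{4}] r4c3 is down to just 4. So r4c3=4.
Step 9. [r4c4∈{1}] r4c4's peers cover all but 1. So r4c4=1.
Step 10. [r2c3∈{3}] r2c3 is down to just 3, so r2c3=3.
Step 11. [r1c2∈{3}] r1c2 has the single candidate 3, so r1c2=3.

Answer: 2 3 1 4 / 4 1 3 2 / 1 4 2 3 / 3 2 4 1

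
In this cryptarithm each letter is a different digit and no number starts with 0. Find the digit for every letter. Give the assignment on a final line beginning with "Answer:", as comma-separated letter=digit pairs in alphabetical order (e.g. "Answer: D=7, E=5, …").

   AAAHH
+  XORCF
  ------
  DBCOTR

Step 1. [col 1: H + F ≡ R (mod 10)] no forcing yet in column 1 (carry-in 0); H=5 is free and consistent — try it, so H=5.
Step 2. [col 1: H + F ≡ R (mod 10)] R=4 is one option consistent with column 1 (H + F ≡ R (mod 10), carry-in 0) — take it ⇒ R=4.
Step 3. [col 1: H + F ≡ R (mod 10)] column 1: given H=5, R=4, carry-in 0, and digits 4,5 already taken and all letters distinct, H+F≡R (mod 10) forces F=9 ⇒ F=9.
Step 4. [col 2: H + C ≡ T (mod 10)] column 2 (H + C ≡ T (mod 10), carry-in 1) doesn't pin C yet; pick C=0 and continue. So C=0.
Step 5. [D] the sum has 6 digits but both addends have 5; that extra leading digit D is the final carry, namely 1. So D=1.
Step 6. [col 2: H + C ≡ T (mod 10)] column 2: given H=5, C=0, carry-in 1, and digits 0,1,4,5,9 already taken and all letters distinct, H+C≡T (mod 10) forces T=6. So T=6.
Step 7. [col 3: A + R ≡ O (mod 10)] no forcing yet in column 3 (carry-in 0); O=7 is free and consistent — try it. So O=7.
Step 8. [col 3: A + R ≡ O (mod 10)] from column 3 (R=4, O=7, carry-in 0, digits 0,1,4,5,6,7,9 already taken and all letters distinct): A must equal 3, so A=3.
Step 9. [col 5: A + X ≡ B (mod 10)] column 5: given A=3, carry-in 1, and digits 0,1,3,4,5,6,7,9 already taken and all letters distinct, A+X≡B (mod 10) forces X=8. So X=8.
Step 10. [col 5: A + X ≡ B (mod 10)] in column 5 we have A+X≡B with carry-in 1; given A=3, X=8 and digits 0,1,3,4,5,6,7,8,9 already taken and all letters distinct, that pins B to 2 ⇒ B=2.

Answer: A=3, B=2, C=0, D=1, F=9, H=5, O=7, R=4, T=6, X=8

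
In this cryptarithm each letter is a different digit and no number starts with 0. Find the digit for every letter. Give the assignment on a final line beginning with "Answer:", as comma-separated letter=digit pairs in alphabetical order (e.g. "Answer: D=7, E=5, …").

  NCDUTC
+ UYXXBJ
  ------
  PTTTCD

Step 1. [col 1: C + J ≡ D (mod 10)] column 1 (C + J ≡ D (mod 10), carry-in 0) doesn't pin C yet; pick C=4 and continue, so C=4.
Step 2. [col 1: C + J ≡ D (mod 10)] J=7 is one option consistent with column 1 (C + J ≡ D (mod 10), carry-in 0) — take it. So J=7.
Step 3. [col 1: C + J ≡ D (mod 10)] column 1 reads C+J+carry(0)=D with C=4, J=7; with digits 4,7 already taken and all letters distinct, the only value for D is 1 ⇒ D=1.
Step 4. [col 2: T + B ≡ C (mod 10)] B=3 is one option consistent with column 2 (T + B ≡ C (mod 10), carry-in 1) — take it, so B=3.
Step 5. [col 2: T + B ≡ C (mod 10)] from column 2 (B=3, C=4, carry-in 1, digits 1,3,4,7 already taken and all letters distinct): T must equal 0 ⇒ T=0.
Step 6. [col 3: U + X ≡ T (mod 10)] column 3 (U + X ≡ T (mod 10), carry-in 0) doesn't pin U yet; pick U=2 and continue, so U=2.
Step 7. [col 3: U + X ≡ T (mod 10)] from column 3 (U=2, T=0, carry-in 0, digits 0,1,2,3,4,7 already taken and all letters distinct): X must equal 8 ⇒ X=8.
Step 8. [col 5: C + Y ≡ T (mod 10)] in column 5 we have C+Y≡T with carry-in 1; given C=4, T=0 and digits 0,1,2,3,4,7,8 already taken and all letters distinct, that pins Y to 5 ⇒ Y=5.
Step 9. [col 6: N + U ≡ P (mod 10)] from column 6 (U=2, carry-in 1, digits 0,1,2,3,4,5,7,8 already taken and all letters distinct): P must equal 9 ⇒ P=9.
Step 10. [col 6: N + U ≡ P (mod 10)] column 6 reads N+U+carry(1)=P with U=2, P=9; with digits 0,1,2,3,4,5,7,8,9 already taken and all letters distinct, the only value for N is 6. So N=6.

Answer: B=3, C=4, D=1, J=7, N=6, P=9, T=0, U=2, X=8, Y=5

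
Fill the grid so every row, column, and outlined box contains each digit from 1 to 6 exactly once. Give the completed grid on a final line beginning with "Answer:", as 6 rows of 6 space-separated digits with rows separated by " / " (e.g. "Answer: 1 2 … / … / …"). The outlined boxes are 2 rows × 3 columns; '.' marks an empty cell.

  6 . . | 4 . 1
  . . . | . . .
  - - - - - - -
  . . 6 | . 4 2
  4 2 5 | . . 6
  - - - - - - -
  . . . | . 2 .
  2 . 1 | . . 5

Step 1. [r2c6∈{3}] r2c6's peers cover all but 3. So r2c6=3.
Step 2. [r6c2∈{3,4,6}] 4 has one home in row 6: r6c2, so r6c2=4.
Step 3. [r5c3∈{3}] only 3 remains possible at r5c3. So r5c3=3.
Step 4. [r1c5∈{5}] nothing but 5 survives at r1c5, so r1c5=5.
Step 5. [r5c4∈{1,6}] r5c4 is the only open cell in row 5 admitting 1, so r5c4=1.
Step 6. [r4c4∈{3}] r4c4's peers cover all but 3. So r4c4=3.
Step 7. [r3c1∈{1,3}] in col 1, 3 fits only at r3c1 ⇒ r3c1=3.
Step 8. [r2c4∈{2,6}] in col 4, 2 fits only at r2c4. So r2c4=2.
Step 9. [r5c1∈{5}] r5c1 has the single candidate 5 ⇒ r5c1=5.
Step 10. [r2c5∈{6}] only 6 remains possible at r2c5 ⇒ r2c5=6.
Step 11. [r3c2∈{1}] r3c2's peers cover all but 1. So r3c2=1.
Step 12. [r2c1∈{1}] nothing but 1 survives at r2c1. So r2c1=1.
Step 13. [r4c5∈{1}] r4c5 is down to just 1. So r4c5=1.
Step 14. [r2c2∈{5}] only 5 remains possible at r2c2 ⇒ r2c2=5.
Step 15. [r5c2∈{6}] r5c2 is down to just 6 ⇒ r5c2=6.
Step 16. [r5c6∈{4}] only 4 remains possible at r5c6. So r5c6=4.
Step 17. [r3c4∈{5}] r3c4 is down to just 5, so r3c4=5.
Step 18. [r1c2∈{3}] nothing but 3 survives at r1c2, so r1c2=3.
Step 19. [r6c5∈{3}] only 3 remains possible at r6c5, so r6c5=3.
Step 20. [r6c4∈{6}] only 6 remains possible at r6c4, so r6c4=6.
Step 21. [r1c3∈{2}] r1c3 has the single candidate 2. So r1c3=2.
Step 22. [r2c3∈{4}] r2c3's peers cover all but 4 ⇒ r2c3=4.

Answer: 6 3 2 4 5 1 / 1 5 4 2 6 3 / 3 1 6 5 4 2 / 4 2 5 3 1 6 / 5 6 3 1 2 4 / 2 4 1 6 3 5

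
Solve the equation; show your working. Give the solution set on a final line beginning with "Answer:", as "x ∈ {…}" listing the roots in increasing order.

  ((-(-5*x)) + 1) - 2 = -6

Step 1. [((-(-5*x)) + 1) - 2 = -6] 2 comes off first (add 2) ⇒ sub: (-(-5*x)) + 1 = -4.
Step 2. [(-(-5*x)) + 1 = -4] peel the +1: subtract 1 from each side, so sub: -(-5*x) = -5.
Step 3. [-(-5*x) = -5] leading − — multiply by −1 ⇒ neg: -5*x = 5.
Step 4. [-5*x = 5] -5·(inner) — divide through by -5, so div: x = -1.

Answer: x ∈ {-1}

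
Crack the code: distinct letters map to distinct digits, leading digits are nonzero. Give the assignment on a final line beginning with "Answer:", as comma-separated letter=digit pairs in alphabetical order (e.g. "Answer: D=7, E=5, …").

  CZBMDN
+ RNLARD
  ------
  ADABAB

Step 1. [col 1: N + D ≡ B (mod 10)] column 1 (N + D ≡ B (mod 10), carry-in 0) doesn't pin N yet; pick N=4 and continue ⇒ N=4.
Step 2. [col 1: N + D ≡ B (mod 10)] column 1 (N + D ≡ B (mod 10), carry-in 0) doesn't pin B yet; pick B=6 and continue ⇒ B=6.
Step 3. [col 1: N + D ≡ B (mod 10)] column 1: given N=4, B=6, carry-in 0, and digits 4,6 already taken and all letters distinct, N+D≡B (mod 10) forces D=2, so D=2.
Step 4. [col 2: D + R ≡ A (mod 10)] column 2 (D + R ≡ A (mod 10), carry-in 0) doesn't pin R yet; pick R=5 and continue. So R=5.
Step 5. [col 2: D + R ≡ A (mod 10)] column 2: given D=2, R=5, carry-in 0, and digits 2,4,5,6 already taken and all letters distinct, D+R≡A (mod 10) forces A=7 ⇒ A=7.
Step 6. [col 3: M + A ≡ B (mod 10)] in column 3 we have M+A≡B with carry-in 0; given A=7, B=6 and digits 2,4,5,6,7 already taken and all letters distinct, that pins M to 9, so M=9.
Step 7. [col 4: B + L ≡ A (mod 10)] column 4: given B=6, A=7, carry-in 1, and digits 2,4,5,6,7,9 already taken and all letters distinct, B+L≡A (mod 10) forces L=0 ⇒ L=0.
Step 8. [col 5: Z + N ≡ D (mod 10)] from column 5 (N=4, D=2, carry-in 0, digits 0,2,4,5,6,7,9 already taken and all letters distinct): Z must equal 8. So Z=8.
Step 9. [col 6: C + R ≡ A (mod 10)] column 6: given R=5, A=7, carry-in 1, and digits 0,2,4,5,6,7,8,9 already taken and all letters distinct, C+R≡A (mod 10) forces C=1 ⇒ C=1.

Answer: A=7, B=6, C=1, D=2, L=0, M=9, N=4, R=5, Z=8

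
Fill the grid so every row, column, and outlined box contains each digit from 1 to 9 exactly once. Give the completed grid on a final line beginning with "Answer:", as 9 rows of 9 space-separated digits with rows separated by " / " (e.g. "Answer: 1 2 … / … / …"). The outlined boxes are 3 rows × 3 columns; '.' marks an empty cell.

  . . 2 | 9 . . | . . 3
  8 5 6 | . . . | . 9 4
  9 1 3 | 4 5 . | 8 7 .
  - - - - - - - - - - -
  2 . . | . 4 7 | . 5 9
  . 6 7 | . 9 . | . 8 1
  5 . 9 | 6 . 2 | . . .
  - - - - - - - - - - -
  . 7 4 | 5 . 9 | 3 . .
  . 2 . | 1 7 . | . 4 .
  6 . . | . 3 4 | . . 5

Step 1. [r5c4∈{3}] r5c4 has the single candidate 3. So r5c4=3.
Step 2. [r4c4∈{8}] r4c4's peers cover all but 8. So r4c4=8.
Step 3. [r9c4∈{2}] only 2 remains possible at r9c4. So r9c4=2.
Step 4. [r3c6∈{6}] only 6 remains possible at r3c6 ⇒ r3c6=6.
Step 5. [r9c8∈{1}] r9c8's peers cover all but 1 ⇒ r9c8=1.
Step 6. [r8c6∈{8}] only 8 remains possible at r8c6. So r8c6=8.
Step 7. [r1c6∈{1}] only 1 remains possible at r1c6. So r1c6=1.
Step 8. [r5c1∈{4}] r5c1 is down to just 4. So r5c1=4.
Step 9. [r8c9∈{6}] nothing but 6 survives at r8c9. So r8c9=6.
Step 10. [r3c9∈{2}] r3c9 has the single candidate 2 ⇒ r3c9=2.
Step 11. [r9c7∈{7,9}] in row 9, 7 fits only at r9c7 ⇒ r9c7=7.
Step 12. [r6c2∈{3,8}] in row 6, 8 fits only at r6c2, so r6c2=8.
Step 13. [r1c8∈{6}] r1c8 is down to just 6 ⇒ r1c8=6.
Step 14. [r5c6∈{5}] only 5 remains possible at r5c6, so r5c6=5.
Step 15. [r2c4∈{7}] only 7 remains possible at r2c4, so r2c4=7.
Step 16. [r8c3∈{5}] only 5 remains possible at r8c3 ⇒ r8c3=5.
Step 17. [r6c9∈{7}] r6c9 is down to just 7. So r6c9=7.
Step 18. [r8c7∈{9}] r8c7's peers cover all but 9 ⇒ r8c7=9.
Step 19. [r1c7∈{5}] r1c7 is down to just 5, so r1c7=5.
Step 20. [r4c3∈{1}] r4c3's peers cover all but 1, so r4c3=1.
Step 21. [r1c1∈{7}] nothing but 7 survives at r1c1 ⇒ r1c1=7.
Step 22. [r4c2∈{3}] r4c2 has the single candidate 3. So r4c2=3.
Step 23. [r6c5∈{1}] r6c5 is down to just 1. So r6c5=1.
Step 24. [r5c7∈{2}] r5c7 has the single candidate 2. So r5c7=2.
Step 25. [r7c5∈{6}] r7c5 has the single candidate 6 ⇒ r7c5=6.
Step 26. [r7c1∈{1}] r7c1's peers cover all but 1. So r7c1=1.
Step 27. [r7c9∈{8}] r7c9's peers cover all but 8 ⇒ r7c9=8.
Step 28. [r8c1∈{3}] nothing but 3 survives at r8c1. So r8c1=3.
Step 29. [r4c7∈{6}] r4c7 has the single candidate 6, so r4c7=6.
Step 30. [r9c2∈{9}] r9c2's peers cover all but 9, so r9c2=9.
Step 31. [r6c8∈{3}] r6c8 has the single candidate 3 ⇒ r6c8=3.
Step 32. [r2c5∈{2}] r2c5's peers cover all but 2 ⇒ r2c5=2.
Step 33. [r1c2∈{4}] r1c2's peers cover all but 4. So r1c2=4.
Step 34. [r1c5∈{8}] r1c5 is down to just 8 ⇒ r1c5=8.
Step 35. [r6c7∈{4}] r6c7's peers cover all but 4 ⇒ r6c7=4.
Step 36. [r2c6∈{3}] r2c6's peers cover all but 3 ⇒ r2c6=3.
Step 37. [r9c3∈{8}] r9c3's peers cover all but 8, so r9c3=8.
Step 38. [r2c7∈{1}] only 1 remains possible at r2c7, so r2c7=1.
Step 39. [r7c8∈{2}] nothing but 2 survives at r7c8, so r7c8=2.

Answer: 7 4 2 9 8 1 5 6 3 / 8 5 6 7 2 3 1 9 4 / 9 1 3 4 5 6 8 7 2 / 2 3 1 8 4 7 6 5 9 / 4 6 7 3 9 5 2 8 1 / 5 8 9 6 1 2 4 3 7 / 1 7 4 5 6 9 3 2 8 / 3 2 5 1 7 8 9 4 6 / 6 9 8 2 3 4 7 1 5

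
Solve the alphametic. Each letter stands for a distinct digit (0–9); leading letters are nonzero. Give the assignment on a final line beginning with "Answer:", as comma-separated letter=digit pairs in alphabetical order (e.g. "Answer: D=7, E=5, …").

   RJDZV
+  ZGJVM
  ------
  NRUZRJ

Step 1. [N] N is the leading digit of a 6-digit sum of two 5-digit numbers; the final carry is exactly 1, so N=1.
Step 2. [col 1: V + M ≡ J (mod 10)] no forcing yet in column 1 (carry-in 0); V=3 is free and consistent — try it. So V=3.
Step 3. [col 1: V + M ≡ J (mod 10)] column 1 (V + M ≡ J (mod 10), carry-in 0) doesn't pin J yet; pick J=8 and continue, so J=8.
Step 4. [col 1: V + M ≡ J (mod 10)] column 1 reads V+M+carry(0)=J with V=3, J=8; with digits 1,3,8 already taken and all letters distinct, the only value for M is 5 ⇒ M=5.
Step 5. [col 2: Z + V ≡ R (mod 10)] several values work for R in column 2 (Z + V ≡ R (mod 10), carry-in 0); try R=2. So R=2.
Step 6. [col 2: Z + V ≡ R (mod 10)] from column 2 (V=3, R=2, carry-in 0, digits 1,2,3,5,8 already taken and all letters distinct): Z must equal 9, so Z=9.
Step 7. [col 3: D + J ≡ Z (mod 10)] column 3: given J=8, Z=9, carry-in 1, and digits 1,2,3,5,8,9 already taken and all letters distinct, D+J≡Z (mod 10) forces D=0, so D=0.
Step 8. [col 4: J + G ≡ U (mod 10)] column 4 reads J+G+carry(0)=U with J=8; with digits 0,1,2,3,5,8,9 already taken and all letters distinct, the only value for G is 6, so G=6.
Step 9. [col 4: J + G ≡ U (mod 10)] column 4: given J=8, G=6, carry-in 0, and digits 0,1,2,3,5,6,8,9 already taken and all letters distinct, J+G≡U (mod 10) forces U=4. So U=4.

Answer: D=0, G=6, J=8, M=5, N=1, R=2, U=4, V=3, Z=9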